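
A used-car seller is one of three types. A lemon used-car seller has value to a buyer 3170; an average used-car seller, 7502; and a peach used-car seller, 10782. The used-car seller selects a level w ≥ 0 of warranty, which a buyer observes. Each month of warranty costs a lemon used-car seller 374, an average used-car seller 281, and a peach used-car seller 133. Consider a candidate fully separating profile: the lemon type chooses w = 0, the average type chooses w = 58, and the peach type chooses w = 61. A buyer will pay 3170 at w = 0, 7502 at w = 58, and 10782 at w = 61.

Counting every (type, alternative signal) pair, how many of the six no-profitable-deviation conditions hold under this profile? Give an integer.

Average (own payoff 7502 − 281×58 = -8796): to w=0 gives 3170 → profitable ✗; to w=61 gives 10782 − 281×61 = -6359 → profitable ✗.
Peach (own payoff 10782 − 133×61 = 2669): to w=0 gives 3170 → profitable ✗; to w=58 gives 7502 − 133×58 = -212 → no gain ✓.
Lemon (own payoff 3170): to w=58 gives 7502 − 374×58 = -14190 → no gain ✓; to w=61 gives 10782 − 374×61 = -12032 → no gain ✓.
3 of the 6 constraints hold; not an equilibrium.

3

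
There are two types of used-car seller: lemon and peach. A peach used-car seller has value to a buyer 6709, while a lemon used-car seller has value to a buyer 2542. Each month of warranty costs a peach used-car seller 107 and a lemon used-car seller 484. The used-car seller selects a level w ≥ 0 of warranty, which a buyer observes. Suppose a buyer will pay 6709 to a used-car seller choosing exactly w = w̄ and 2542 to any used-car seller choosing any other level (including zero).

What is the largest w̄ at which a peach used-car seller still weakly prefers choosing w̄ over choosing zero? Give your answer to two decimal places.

Choosing w̄ yields the peach type 6709 − 107·w̄; choosing zero yields 2542.
The peach type is indifferent at 6709 − 107·w̄ = 2542, i.e. w̄ = (6709 − 2542) / 107 ≈ 38.94.
For any w̄ above 38.94 the peach type would rather pool at zero, so separation collapses.

38.94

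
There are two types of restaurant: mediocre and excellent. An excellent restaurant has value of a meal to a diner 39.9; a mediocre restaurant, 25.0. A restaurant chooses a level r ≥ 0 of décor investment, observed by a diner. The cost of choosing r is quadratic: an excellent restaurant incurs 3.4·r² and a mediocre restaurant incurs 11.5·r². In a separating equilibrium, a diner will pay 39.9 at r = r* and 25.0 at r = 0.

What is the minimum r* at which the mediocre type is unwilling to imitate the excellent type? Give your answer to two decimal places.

The mediocre type at r = 0 receives 25.0; imitating at r* yields 39.9 − 11.5·r*².
Indifference: 25.0 = 39.9 − 11.5·r*², so r*² = (39.9 − 25.0) / 11.5 ≈ 1.2957.
r* = √1.2957 ≈ 1.14.

1.14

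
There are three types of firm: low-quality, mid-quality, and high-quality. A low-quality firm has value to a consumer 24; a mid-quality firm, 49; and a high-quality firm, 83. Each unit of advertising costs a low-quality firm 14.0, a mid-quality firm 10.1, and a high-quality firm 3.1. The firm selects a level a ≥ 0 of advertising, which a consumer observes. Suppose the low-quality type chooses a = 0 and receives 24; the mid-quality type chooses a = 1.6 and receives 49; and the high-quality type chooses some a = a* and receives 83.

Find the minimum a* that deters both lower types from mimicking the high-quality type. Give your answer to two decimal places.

4.97

Low-quality type (on-path payoff 24) won't mimic when 24 ≥ 83 − 14.0·a*, i.e. a* ≥ 4.21.
Mid-quality type (on-path payoff 49 − 10.1×1.6 = 32.84) won't mimic when 32.84 ≥ 83 − 10.1·a*, i.e. a* ≥ 4.97.
Both must hold, so a* = max(4.21, 4.97) = 4.97. The mid-quality type's constraint binds.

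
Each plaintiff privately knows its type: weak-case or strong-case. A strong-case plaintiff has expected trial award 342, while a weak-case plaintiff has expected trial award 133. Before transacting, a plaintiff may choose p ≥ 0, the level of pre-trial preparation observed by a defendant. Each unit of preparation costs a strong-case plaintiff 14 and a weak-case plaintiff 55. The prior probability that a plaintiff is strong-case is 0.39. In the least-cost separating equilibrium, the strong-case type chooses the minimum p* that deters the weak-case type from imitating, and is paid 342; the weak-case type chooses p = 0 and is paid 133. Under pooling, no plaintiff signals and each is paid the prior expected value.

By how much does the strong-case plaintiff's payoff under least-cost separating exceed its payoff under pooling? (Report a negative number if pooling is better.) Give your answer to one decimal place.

74.3

Least-cost separating signal: p* solves 133 = 342 − 55·p*, so p* = (342 − 133)/55 = 3.8.
Strong-case type's separating payoff: 342 − 14 × p* = 342 − 14 × (342 − 133)/55 = 342 − 2926/55 = 288.8.
Pooling payoff: 0.39 × 342 + 0.61 × 133 = 214.51.
Difference: 288.8 − 214.51 = 74.29, i.e. 74.3 to one decimal place.
The strong-case type prefers to separate.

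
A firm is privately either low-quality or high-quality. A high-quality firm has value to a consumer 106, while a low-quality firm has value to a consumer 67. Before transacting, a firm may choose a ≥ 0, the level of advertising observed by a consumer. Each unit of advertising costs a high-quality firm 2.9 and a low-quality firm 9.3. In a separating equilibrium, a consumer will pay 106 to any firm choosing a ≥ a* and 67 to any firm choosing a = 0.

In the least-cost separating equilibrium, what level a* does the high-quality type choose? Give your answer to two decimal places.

A low-quality firm choosing a = 0 receives 67.
Imitating at a* instead would pay 106 at cost 9.3·a*, netting 106 − 9.3·a*.
Indifference: 67 = 106 − 9.3·a*, so a* = (106 − 67) / 9.3 ≈ 4.19.
This is the low-quality type's binding incentive-compatibility constraint; any a ≥ 4.19 sustains separation on that side.

4.19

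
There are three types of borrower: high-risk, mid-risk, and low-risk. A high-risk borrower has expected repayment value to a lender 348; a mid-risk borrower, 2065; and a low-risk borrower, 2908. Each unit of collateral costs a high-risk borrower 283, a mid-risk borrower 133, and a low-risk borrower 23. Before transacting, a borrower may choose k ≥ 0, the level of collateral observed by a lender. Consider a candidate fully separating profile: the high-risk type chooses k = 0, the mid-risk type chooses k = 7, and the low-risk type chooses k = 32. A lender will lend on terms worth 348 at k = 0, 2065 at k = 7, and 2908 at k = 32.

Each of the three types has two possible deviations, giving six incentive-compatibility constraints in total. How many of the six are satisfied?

6

Low-risk (own payoff 2908 − 23×32 = 2172): to k=0 gives 348 → no gain ✓; to k=7 gives 2065 − 23×7 = 1904 → no gain ✓.
High-risk (own payoff 348): to k=7 gives 2065 − 283×7 = 84 → no gain ✓; to k=32 gives 2908 − 283×32 = -6148 → no gain ✓.
Mid-risk (own payoff 2065 − 133×7 = 1134): to k=0 gives 348 → no gain ✓; to k=32 gives 2908 − 133×32 = -1348 → no gain ✓.
6 of the 6 constraints hold; this profile is a separating equilibrium.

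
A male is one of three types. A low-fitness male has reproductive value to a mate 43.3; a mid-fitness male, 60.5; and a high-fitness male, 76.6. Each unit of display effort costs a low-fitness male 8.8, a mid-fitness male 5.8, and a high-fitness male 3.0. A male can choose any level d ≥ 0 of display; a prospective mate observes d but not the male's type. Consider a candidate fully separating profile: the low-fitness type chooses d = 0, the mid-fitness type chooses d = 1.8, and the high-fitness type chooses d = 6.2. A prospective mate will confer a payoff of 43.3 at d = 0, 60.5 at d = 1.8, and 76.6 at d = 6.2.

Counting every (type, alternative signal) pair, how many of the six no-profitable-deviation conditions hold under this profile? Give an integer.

Mid-fitness (own payoff 60.5 − 5.8×1.8 = 50.06): to d=0 gives 43.3 → no gain ✓; to d=6.2 gives 76.6 − 5.8×6.2 = 40.64 → no gain ✓.
High-fitness (own payoff 76.6 − 3.0×6.2 = 58): to d=0 gives 43.3 → no gain ✓; to d=1.8 gives 60.5 − 3.0×1.8 = 55.1 → no gain ✓.
Low-fitness (own payoff 43.3): to d=1.8 gives 60.5 − 8.8×1.8 = 44.66 → profitable ✗; to d=6.2 gives 76.6 − 8.8×6.2 = 22.04 → no gain ✓.
5 of the 6 constraints hold; not an equilibrium.

5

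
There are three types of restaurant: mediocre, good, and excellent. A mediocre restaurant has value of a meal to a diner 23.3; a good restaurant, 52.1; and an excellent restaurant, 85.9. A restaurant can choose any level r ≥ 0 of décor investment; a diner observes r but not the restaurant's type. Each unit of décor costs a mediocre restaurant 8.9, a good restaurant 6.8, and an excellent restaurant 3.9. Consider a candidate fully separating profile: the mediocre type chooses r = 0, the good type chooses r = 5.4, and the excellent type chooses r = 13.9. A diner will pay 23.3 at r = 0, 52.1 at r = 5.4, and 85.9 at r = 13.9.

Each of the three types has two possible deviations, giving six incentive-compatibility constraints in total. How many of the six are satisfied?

Good (own payoff 52.1 − 6.8×5.4 = 15.38): to r=0 gives 23.3 → profitable ✗; to r=13.9 gives 85.9 − 6.8×13.9 = -8.62 → no gain ✓.
Excellent (own payoff 85.9 − 3.9×13.9 = 31.69): to r=0 gives 23.3 → no gain ✓; to r=5.4 gives 52.1 − 3.9×5.4 = 31.04 → no gain ✓.
Mediocre (own payoff 23.3): to r=5.4 gives 52.1 − 8.9×5.4 = 4.04 → no gain ✓; to r=13.9 gives 85.9 − 8.9×13.9 = -37.81 → no gain ✓.
5 of the 6 constraints hold; not an equilibrium.

5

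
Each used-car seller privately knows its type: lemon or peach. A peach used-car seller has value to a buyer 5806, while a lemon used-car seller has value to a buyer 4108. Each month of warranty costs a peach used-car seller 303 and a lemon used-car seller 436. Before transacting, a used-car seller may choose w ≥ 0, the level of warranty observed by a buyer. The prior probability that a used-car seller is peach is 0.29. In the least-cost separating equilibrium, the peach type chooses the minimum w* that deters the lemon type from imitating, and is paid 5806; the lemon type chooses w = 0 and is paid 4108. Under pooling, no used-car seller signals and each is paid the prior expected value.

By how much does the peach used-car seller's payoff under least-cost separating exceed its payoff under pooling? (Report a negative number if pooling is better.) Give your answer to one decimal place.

Least-cost separating signal: w* solves 4108 = 5806 − 436·w*, so w* = (5806 − 4108)/436 ≈ 3.8945.
Peach type's separating payoff: 5806 − 303 × w* = 5806 − 303 × (5806 − 4108)/436 = 5806 − 514494/436 ≈ 4625.968.
Pooling payoff: 0.29 × 5806 + 0.71 × 4108 = 4600.42.
Difference: 4625.968 − 4600.42 = 25.548, i.e. 25.5 to one decimal place.
The peach type prefers to separate.

25.5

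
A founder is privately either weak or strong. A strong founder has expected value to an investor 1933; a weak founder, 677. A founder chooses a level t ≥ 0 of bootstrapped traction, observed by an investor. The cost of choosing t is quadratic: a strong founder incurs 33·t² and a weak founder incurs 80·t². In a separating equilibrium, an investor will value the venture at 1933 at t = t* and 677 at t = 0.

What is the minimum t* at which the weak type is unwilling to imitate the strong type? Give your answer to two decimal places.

The weak type at t = 0 receives 677; imitating at t* yields 1933 − 80·t*².
Indifference: 677 = 1933 − 80·t*², so t*² = (1933 − 677) / 80 = 15.7.
t* = √15.7 ≈ 3.96.

3.96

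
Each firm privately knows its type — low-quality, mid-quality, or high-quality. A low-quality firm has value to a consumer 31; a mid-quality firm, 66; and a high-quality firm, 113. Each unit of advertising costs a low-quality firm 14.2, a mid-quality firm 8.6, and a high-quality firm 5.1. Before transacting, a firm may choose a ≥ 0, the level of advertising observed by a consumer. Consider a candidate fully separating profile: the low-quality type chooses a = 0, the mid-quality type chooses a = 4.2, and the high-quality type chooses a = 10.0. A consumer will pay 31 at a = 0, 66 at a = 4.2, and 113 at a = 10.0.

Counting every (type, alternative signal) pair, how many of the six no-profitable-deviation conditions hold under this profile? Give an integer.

Mid-quality (own payoff 66 − 8.6×4.2 = 29.88): to a=0 gives 31 → profitable ✗; to a=10.0 gives 113 − 8.6×10.0 = 27 → no gain ✓.
High-quality (own payoff 113 − 5.1×10.0 = 62): to a=0 gives 31 → no gain ✓; to a=4.2 gives 66 − 5.1×4.2 = 44.58 → no gain ✓.
Low-quality (own payoff 31): to a=4.2 gives 66 − 14.2×4.2 = 6.36 → no gain ✓; to a=10.0 gives 113 − 14.2×10.0 = -29 → no gain ✓.
5 of the 6 constraints hold; not an equilibrium.

5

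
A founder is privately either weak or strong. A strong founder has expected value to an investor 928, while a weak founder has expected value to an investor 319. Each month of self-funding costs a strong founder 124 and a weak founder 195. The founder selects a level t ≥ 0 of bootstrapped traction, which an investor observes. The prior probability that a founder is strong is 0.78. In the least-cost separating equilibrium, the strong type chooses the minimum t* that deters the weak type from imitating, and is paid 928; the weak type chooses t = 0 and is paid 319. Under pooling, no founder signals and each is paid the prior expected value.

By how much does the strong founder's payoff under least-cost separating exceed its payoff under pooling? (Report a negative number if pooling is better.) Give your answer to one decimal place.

-253.3

Least-cost separating signal: t* solves 319 = 928 − 195·t*, so t* = (928 − 319)/195 ≈ 3.1231.
Strong type's separating payoff: 928 − 124 × t* = 928 − 124 × (928 − 319)/195 = 928 − 75516/195 ≈ 540.738.
Pooling payoff: 0.78 × 928 + 0.22 × 319 = 794.02.
Difference: 540.738 − 794.02 = -253.282, i.e. -253.3 to one decimal place.
The strong type would prefer the pooling outcome.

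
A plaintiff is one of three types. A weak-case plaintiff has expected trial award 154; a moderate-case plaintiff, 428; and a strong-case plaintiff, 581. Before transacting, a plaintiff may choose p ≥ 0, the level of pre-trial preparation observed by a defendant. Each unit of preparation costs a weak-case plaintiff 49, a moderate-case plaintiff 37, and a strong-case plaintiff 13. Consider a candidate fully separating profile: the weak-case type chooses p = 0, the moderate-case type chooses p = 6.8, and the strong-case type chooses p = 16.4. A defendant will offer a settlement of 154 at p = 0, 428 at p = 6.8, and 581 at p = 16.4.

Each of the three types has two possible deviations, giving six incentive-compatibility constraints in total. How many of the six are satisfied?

6

Strong-case (own payoff 581 − 13×16.4 = 367.8): to p=0 gives 154 → no gain ✓; to p=6.8 gives 428 − 13×6.8 = 339.6 → no gain ✓.
Moderate-case (own payoff 428 − 37×6.8 = 176.4): to p=0 gives 154 → no gain ✓; to p=16.4 gives 581 − 37×16.4 = -25.8 → no gain ✓.
Weak-case (own payoff 154): to p=6.8 gives 428 − 49×6.8 = 94.8 → no gain ✓; to p=16.4 gives 581 − 49×16.4 = -222.6 → no gain ✓.
6 of the 6 constraints hold; this profile is a separating equilibrium.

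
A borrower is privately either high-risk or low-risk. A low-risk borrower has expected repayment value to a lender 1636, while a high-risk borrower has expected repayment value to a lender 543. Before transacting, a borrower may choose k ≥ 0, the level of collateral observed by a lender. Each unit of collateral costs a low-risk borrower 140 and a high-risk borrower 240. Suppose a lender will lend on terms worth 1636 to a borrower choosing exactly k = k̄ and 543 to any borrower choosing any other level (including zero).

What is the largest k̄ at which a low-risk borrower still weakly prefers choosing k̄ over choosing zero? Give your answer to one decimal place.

7.8

Choosing k̄ yields the low-risk type 1636 − 140·k̄; choosing zero yields 543.
The low-risk type is indifferent at 1636 − 140·k̄ = 543, i.e. k̄ = (1636 − 543) / 140 ≈ 7.8.
For any k̄ above 7.8 the low-risk type would rather pool at zero, so separation collapses.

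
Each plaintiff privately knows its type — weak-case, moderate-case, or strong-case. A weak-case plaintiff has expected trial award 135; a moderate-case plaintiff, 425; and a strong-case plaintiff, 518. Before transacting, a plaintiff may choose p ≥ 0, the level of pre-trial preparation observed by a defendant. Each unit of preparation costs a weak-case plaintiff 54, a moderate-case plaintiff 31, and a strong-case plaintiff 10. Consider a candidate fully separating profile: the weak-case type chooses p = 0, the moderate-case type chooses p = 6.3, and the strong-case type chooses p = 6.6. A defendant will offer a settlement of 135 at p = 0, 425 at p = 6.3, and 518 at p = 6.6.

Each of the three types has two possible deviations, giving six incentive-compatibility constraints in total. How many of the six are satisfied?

4

Strong-case (own payoff 518 − 10×6.6 = 452): to p=0 gives 135 → no gain ✓; to p=6.3 gives 425 − 10×6.3 = 362 → no gain ✓.
Moderate-case (own payoff 425 − 31×6.3 = 229.7): to p=0 gives 135 → no gain ✓; to p=6.6 gives 518 − 31×6.6 = 313.4 → profitable ✗.
Weak-case (own payoff 135): to p=6.3 gives 425 − 54×6.3 = 84.8 → no gain ✓; to p=6.6 gives 518 − 54×6.6 = 161.6 → profitable ✗.
4 of the 6 constraints hold; not an equilibrium.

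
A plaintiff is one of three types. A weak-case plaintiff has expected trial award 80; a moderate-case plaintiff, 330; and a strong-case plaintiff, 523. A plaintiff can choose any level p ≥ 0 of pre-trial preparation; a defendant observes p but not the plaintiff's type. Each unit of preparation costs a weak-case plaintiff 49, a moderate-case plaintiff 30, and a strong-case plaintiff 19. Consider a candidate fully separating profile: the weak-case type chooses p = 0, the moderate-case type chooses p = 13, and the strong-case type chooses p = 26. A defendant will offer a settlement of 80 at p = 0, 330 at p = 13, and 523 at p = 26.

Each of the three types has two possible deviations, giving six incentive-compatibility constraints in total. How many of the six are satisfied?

Strong-case (own payoff 523 − 19×26 = 29): to p=0 gives 80 → profitable ✗; to p=13 gives 330 − 19×13 = 83 → profitable ✗.
Weak-case (own payoff 80): to p=13 gives 330 − 49×13 = -307 → no gain ✓; to p=26 gives 523 − 49×26 = -751 → no gain ✓.
Moderate-case (own payoff 330 − 30×13 = -60): to p=0 gives 80 → profitable ✗; to p=26 gives 523 − 30×26 = -257 → no gain ✓.
3 of the 6 constraints hold; not an equilibrium.

3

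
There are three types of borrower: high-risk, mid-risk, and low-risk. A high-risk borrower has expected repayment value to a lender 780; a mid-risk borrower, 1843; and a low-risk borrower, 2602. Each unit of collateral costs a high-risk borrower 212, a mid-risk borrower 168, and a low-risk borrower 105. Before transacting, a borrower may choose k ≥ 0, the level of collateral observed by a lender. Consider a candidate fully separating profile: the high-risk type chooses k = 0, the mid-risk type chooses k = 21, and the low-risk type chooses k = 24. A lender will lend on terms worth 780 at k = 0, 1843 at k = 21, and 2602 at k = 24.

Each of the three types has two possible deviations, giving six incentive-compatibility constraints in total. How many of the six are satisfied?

3

High-risk (own payoff 780): to k=21 gives 1843 − 212×21 = -2609 → no gain ✓; to k=24 gives 2602 − 212×24 = -2486 → no gain ✓.
Mid-risk (own payoff 1843 − 168×21 = -1685): to k=0 gives 780 → profitable ✗; to k=24 gives 2602 − 168×24 = -1430 → profitable ✗.
Low-risk (own payoff 2602 − 105×24 = 82): to k=0 gives 780 → profitable ✗; to k=21 gives 1843 − 105×21 = -362 → no gain ✓.
3 of the 6 constraints hold; not an equilibrium.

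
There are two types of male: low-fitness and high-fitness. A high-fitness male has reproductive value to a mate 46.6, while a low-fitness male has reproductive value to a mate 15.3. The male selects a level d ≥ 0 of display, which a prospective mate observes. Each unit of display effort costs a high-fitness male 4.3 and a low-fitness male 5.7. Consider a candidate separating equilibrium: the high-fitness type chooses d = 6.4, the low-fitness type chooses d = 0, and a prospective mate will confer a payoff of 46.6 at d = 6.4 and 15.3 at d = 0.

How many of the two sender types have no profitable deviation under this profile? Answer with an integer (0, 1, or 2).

2

High-fitness type: signal → 46.6 − 4.3 × 6.4 = 19.08; deviate to 0 → 15.3. IC holds (19.08 ≥ 15.3).
Low-fitness type: stay at 0 → 15.3; mimic → 46.6 − 5.7 × 6.4 = 10.12. IC holds (15.3 ≥ 10.12).
2 of 2 constraints hold, so this is a separating equilibrium.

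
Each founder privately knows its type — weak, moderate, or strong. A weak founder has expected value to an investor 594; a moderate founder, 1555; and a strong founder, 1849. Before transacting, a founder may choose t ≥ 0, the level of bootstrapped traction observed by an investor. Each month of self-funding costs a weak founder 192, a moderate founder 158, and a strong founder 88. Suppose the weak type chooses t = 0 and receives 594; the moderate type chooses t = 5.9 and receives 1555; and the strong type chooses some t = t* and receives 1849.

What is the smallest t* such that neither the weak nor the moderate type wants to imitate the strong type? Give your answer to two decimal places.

Weak type (on-path payoff 594) won't mimic when 594 ≥ 1849 − 192·t*, i.e. t* ≥ 6.54.
Moderate type (on-path payoff 1555 − 158×5.9 = 622.8) won't mimic when 622.8 ≥ 1849 − 158·t*, i.e. t* ≥ 7.76.
Both must hold, so t* = max(6.54, 7.76) = 7.76. The moderate type's constraint binds.

7.76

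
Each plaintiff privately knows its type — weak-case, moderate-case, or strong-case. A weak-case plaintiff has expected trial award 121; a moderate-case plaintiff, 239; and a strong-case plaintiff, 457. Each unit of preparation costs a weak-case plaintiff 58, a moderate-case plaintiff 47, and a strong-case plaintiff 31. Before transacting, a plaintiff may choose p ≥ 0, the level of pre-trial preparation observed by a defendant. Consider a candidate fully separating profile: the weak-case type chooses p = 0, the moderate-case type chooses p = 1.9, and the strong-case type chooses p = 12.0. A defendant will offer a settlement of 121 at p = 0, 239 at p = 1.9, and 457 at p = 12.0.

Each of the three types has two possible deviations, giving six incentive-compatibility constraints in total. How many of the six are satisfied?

3

Moderate-case (own payoff 239 − 47×1.9 = 149.7): to p=0 gives 121 → no gain ✓; to p=12.0 gives 457 − 47×12.0 = -107 → no gain ✓.
Strong-case (own payoff 457 − 31×12.0 = 85): to p=0 gives 121 → profitable ✗; to p=1.9 gives 239 − 31×1.9 = 180.1 → profitable ✗.
Weak-case (own payoff 121): to p=1.9 gives 239 − 58×1.9 = 128.8 → profitable ✗; to p=12.0 gives 457 − 58×12.0 = -239 → no gain ✓.
3 of the 6 constraints hold; not an equilibrium.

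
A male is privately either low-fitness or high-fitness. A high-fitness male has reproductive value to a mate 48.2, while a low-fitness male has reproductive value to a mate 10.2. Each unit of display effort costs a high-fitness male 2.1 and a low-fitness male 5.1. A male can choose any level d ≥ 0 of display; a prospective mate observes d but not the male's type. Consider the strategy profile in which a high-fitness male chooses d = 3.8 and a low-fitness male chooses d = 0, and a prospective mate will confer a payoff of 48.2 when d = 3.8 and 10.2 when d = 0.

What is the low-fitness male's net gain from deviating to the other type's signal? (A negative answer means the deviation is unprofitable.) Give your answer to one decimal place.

Playing d = 0 the low-fitness male receives 10.2.
Deviating to d = 3.8 brings payment 48.2 at cost 5.1 × 3.8 = 19.38, netting 28.82.
Gain from deviating: 28.82 − 10.2 = 18.62, i.e. 18.6 to one decimal place.
The gain is positive, so the low-fitness type's incentive-compatibility constraint is violated — this profile is not a separating equilibrium.

18.6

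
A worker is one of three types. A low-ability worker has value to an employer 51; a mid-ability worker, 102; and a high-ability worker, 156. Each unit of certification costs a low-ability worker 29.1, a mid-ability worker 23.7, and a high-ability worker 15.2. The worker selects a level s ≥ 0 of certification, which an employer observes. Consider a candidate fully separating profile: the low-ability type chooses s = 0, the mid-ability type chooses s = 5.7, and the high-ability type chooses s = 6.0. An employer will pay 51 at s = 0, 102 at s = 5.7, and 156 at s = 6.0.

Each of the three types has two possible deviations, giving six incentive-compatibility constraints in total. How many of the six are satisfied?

4

Low-ability (own payoff 51): to s=5.7 gives 102 − 29.1×5.7 = -63.87 → no gain ✓; to s=6.0 gives 156 − 29.1×6.0 = -18.6 → no gain ✓.
Mid-ability (own payoff 102 − 23.7×5.7 = -33.09): to s=0 gives 51 → profitable ✗; to s=6.0 gives 156 − 23.7×6.0 = 13.8 → profitable ✗.
High-ability (own payoff 156 − 15.2×6.0 = 64.8): to s=0 gives 51 → no gain ✓; to s=5.7 gives 102 − 15.2×5.7 = 15.36 → no gain ✓.
4 of the 6 constraints hold; not an equilibrium.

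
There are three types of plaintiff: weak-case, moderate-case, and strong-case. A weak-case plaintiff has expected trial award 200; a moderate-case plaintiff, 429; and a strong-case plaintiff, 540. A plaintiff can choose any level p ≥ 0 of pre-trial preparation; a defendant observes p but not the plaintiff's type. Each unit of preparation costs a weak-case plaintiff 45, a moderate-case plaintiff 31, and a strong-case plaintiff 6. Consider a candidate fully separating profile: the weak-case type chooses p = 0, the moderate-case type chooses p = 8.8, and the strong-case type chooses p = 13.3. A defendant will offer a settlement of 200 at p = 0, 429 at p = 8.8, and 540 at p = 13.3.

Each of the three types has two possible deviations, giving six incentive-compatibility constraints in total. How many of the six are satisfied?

Moderate-case (own payoff 429 − 31×8.8 = 156.2): to p=0 gives 200 → profitable ✗; to p=13.3 gives 540 − 31×13.3 = 127.7 → no gain ✓.
Strong-case (own payoff 540 − 6×13.3 = 460.2): to p=0 gives 200 → no gain ✓; to p=8.8 gives 429 − 6×8.8 = 376.2 → no gain ✓.
Weak-case (own payoff 200): to p=8.8 gives 429 − 45×8.8 = 33 → no gain ✓; to p=13.3 gives 540 − 45×13.3 = -58.5 → no gain ✓.
5 of the 6 constraints hold; not an equilibrium.

5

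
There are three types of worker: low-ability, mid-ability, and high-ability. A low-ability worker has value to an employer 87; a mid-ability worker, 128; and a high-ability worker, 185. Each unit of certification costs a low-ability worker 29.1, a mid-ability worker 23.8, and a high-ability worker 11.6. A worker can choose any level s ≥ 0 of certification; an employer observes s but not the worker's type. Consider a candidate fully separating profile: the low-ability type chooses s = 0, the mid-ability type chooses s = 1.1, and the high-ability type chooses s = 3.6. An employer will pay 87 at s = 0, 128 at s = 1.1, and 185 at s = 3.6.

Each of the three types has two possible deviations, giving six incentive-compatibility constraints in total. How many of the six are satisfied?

High-ability (own payoff 185 − 11.6×3.6 = 143.24): to s=0 gives 87 → no gain ✓; to s=1.1 gives 128 − 11.6×1.1 = 115.24 → no gain ✓.
Mid-ability (own payoff 128 − 23.8×1.1 = 101.82): to s=0 gives 87 → no gain ✓; to s=3.6 gives 185 − 23.8×3.6 = 99.32 → no gain ✓.
Low-ability (own payoff 87): to s=1.1 gives 128 − 29.1×1.1 = 95.99 → profitable ✗; to s=3.6 gives 185 − 29.1×3.6 = 80.24 → no gain ✓.
5 of the 6 constraints hold; not an equilibrium.

5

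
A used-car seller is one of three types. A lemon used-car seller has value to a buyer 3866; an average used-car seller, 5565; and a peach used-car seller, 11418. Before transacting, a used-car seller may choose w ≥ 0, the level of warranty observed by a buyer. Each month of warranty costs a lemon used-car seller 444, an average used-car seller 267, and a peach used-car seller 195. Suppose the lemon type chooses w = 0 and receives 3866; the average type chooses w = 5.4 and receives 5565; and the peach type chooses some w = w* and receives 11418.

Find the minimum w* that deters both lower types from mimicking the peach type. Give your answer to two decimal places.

Average type (on-path payoff 5565 − 267×5.4 = 4123.2) won't mimic when 4123.2 ≥ 11418 − 267·w*, i.e. w* ≥ 27.32.
Lemon type (on-path payoff 3866) won't mimic when 3866 ≥ 11418 − 444·w*, i.e. w* ≥ 17.01.
Both must hold, so w* = max(17.01, 27.32) = 27.32. The average type's constraint binds.

27.32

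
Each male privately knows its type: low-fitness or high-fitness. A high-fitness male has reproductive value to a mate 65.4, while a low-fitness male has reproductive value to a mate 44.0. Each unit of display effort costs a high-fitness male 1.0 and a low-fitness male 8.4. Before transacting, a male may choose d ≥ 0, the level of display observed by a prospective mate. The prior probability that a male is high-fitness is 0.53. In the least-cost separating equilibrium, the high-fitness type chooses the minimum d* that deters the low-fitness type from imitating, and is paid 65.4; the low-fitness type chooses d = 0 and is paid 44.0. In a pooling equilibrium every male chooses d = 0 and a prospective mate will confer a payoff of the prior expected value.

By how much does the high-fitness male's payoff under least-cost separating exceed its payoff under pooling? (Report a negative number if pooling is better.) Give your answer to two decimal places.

7.51

Least-cost separating signal: d* solves 44.0 = 65.4 − 8.4·d*, so d* = (65.4 − 44.0)/8.4 ≈ 2.5476.
High-fitness type's separating payoff: 65.4 − 1.0 × d* = 65.4 − 1.0 × (65.4 − 44.0)/8.4 = 65.4 − 21.4/8.4 ≈ 62.8524.
Pooling payoff: 0.53 × 65.4 + 0.47 × 44.0 = 55.342.
Difference: 62.8524 − 55.342 = 7.5104, i.e. 7.51 to two decimal places.
The high-fitness type prefers to separate.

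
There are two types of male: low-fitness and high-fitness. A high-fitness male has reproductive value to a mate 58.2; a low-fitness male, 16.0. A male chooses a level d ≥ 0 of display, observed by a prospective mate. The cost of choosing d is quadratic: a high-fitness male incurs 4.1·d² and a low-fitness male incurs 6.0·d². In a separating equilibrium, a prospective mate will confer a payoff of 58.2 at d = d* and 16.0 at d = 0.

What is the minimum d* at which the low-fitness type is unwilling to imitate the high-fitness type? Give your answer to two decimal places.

2.65

The low-fitness type at d = 0 receives 16.0; imitating at d* yields 58.2 − 6.0·d*².
Indifference: 16.0 = 58.2 − 6.0·d*², so d*² = (58.2 − 16.0) / 6.0 ≈ 7.0333.
d* = √7.0333 ≈ 2.65.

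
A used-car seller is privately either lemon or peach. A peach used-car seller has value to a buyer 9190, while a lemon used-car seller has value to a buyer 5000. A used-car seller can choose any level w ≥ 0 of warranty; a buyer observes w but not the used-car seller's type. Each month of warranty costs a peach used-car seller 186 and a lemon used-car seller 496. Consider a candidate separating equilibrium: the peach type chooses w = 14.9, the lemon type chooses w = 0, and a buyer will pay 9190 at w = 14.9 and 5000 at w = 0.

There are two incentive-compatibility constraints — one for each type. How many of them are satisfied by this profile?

Lemon type: stay at 0 → 5000; mimic → 9190 − 496 × 14.9 = 1799.6. IC holds (5000 ≥ 1799.6).
Peach type: signal → 9190 − 186 × 14.9 = 6418.6; deviate to 0 → 5000. IC holds (6418.6 ≥ 5000).
2 of 2 constraints hold, so this is a separating equilibrium.

2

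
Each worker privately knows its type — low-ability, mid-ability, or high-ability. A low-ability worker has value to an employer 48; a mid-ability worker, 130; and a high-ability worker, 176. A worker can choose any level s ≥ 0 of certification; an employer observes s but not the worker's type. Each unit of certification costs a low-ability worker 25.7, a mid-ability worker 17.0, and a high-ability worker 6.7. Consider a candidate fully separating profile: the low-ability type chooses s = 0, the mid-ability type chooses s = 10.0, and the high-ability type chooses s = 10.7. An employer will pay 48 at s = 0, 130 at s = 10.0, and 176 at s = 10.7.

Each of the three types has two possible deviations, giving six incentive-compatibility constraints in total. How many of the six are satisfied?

Low-ability (own payoff 48): to s=10.0 gives 130 − 25.7×10.0 = -127 → no gain ✓; to s=10.7 gives 176 − 25.7×10.7 = -98.99 → no gain ✓.
Mid-ability (own payoff 130 − 17.0×10.0 = -40): to s=0 gives 48 → profitable ✗; to s=10.7 gives 176 − 17.0×10.7 = -5.9 → profitable ✗.
High-ability (own payoff 176 − 6.7×10.7 = 104.31): to s=0 gives 48 → no gain ✓; to s=10.0 gives 130 − 6.7×10.0 = 63 → no gain ✓.
4 of the 6 constraints hold; not an equilibrium.

4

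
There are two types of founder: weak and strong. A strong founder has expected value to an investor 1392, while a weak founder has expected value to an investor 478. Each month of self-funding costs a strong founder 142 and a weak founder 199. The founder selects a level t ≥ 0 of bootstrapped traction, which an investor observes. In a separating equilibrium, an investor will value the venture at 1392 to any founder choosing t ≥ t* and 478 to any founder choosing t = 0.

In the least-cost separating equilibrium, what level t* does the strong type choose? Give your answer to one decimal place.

4.6

A weak founder choosing t = 0 receives 478.
Imitating at t* instead would pay 1392 at cost 199·t*, netting 1392 − 199·t*.
Indifference: 478 = 1392 − 199·t*, so t* = (1392 − 478) / 199 ≈ 4.6.
At t* the weak type's incentive constraint just binds; the strong type strictly prefers t* since its per-unit cost is lower.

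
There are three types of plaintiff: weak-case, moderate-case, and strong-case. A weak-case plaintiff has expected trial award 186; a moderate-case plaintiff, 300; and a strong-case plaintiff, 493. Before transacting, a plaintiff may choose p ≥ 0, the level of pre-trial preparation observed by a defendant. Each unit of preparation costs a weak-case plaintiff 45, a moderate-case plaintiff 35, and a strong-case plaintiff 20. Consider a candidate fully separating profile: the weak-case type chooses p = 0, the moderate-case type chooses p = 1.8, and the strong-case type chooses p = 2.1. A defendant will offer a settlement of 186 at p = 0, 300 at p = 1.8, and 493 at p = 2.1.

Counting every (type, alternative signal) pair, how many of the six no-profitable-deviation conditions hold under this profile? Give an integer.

Strong-case (own payoff 493 − 20×2.1 = 451): to p=0 gives 186 → no gain ✓; to p=1.8 gives 300 − 20×1.8 = 264 → no gain ✓.
Moderate-case (own payoff 300 − 35×1.8 = 237): to p=0 gives 186 → no gain ✓; to p=2.1 gives 493 − 35×2.1 = 419.5 → profitable ✗.
Weak-case (own payoff 186): to p=1.8 gives 300 − 45×1.8 = 219 → profitable ✗; to p=2.1 gives 493 − 45×2.1 = 398.5 → profitable ✗.
3 of the 6 constraints hold; not an equilibrium.

3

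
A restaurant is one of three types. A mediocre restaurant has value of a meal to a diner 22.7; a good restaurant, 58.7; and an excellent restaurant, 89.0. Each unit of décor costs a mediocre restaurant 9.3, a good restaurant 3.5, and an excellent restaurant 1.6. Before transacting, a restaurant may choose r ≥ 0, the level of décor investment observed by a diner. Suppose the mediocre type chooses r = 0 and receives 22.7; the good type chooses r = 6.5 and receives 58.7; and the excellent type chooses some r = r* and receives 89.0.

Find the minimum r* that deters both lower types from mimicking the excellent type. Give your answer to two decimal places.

Mediocre type (on-path payoff 22.7) won't mimic when 22.7 ≥ 89.0 − 9.3·r*, i.e. r* ≥ 7.13.
Good type (on-path payoff 58.7 − 3.5×6.5 = 35.95) won't mimic when 35.95 ≥ 89.0 − 3.5·r*, i.e. r* ≥ 15.16.
Both must hold, so r* = max(7.13, 15.16) = 15.16. The good type's constraint binds.

15.16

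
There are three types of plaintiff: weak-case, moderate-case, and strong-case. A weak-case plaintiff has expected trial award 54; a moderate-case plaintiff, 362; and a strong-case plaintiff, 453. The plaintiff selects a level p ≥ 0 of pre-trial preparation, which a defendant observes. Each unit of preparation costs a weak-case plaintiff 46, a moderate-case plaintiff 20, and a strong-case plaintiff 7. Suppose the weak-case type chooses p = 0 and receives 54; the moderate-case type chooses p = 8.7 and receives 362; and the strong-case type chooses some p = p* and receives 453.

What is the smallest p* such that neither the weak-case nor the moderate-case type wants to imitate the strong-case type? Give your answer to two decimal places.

13.25

Weak-case type (on-path payoff 54) won't mimic when 54 ≥ 453 − 46·p*, i.e. p* ≥ 8.67.
Moderate-case type (on-path payoff 362 − 20×8.7 = 188) won't mimic when 188 ≥ 453 − 20·p*, i.e. p* ≥ 13.25.
Both must hold, so p* = max(8.67, 13.25) = 13.25. The moderate-case type's constraint binds.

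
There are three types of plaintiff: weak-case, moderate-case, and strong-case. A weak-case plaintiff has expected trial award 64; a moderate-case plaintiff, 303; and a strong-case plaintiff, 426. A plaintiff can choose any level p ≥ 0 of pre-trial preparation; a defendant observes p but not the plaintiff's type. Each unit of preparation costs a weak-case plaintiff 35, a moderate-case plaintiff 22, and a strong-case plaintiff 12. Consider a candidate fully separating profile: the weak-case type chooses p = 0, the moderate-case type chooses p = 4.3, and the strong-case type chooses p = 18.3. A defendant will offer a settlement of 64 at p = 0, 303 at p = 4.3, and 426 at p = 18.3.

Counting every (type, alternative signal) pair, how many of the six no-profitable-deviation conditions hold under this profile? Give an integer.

4

Moderate-case (own payoff 303 − 22×4.3 = 208.4): to p=0 gives 64 → no gain ✓; to p=18.3 gives 426 − 22×18.3 = 23.4 → no gain ✓.
Strong-case (own payoff 426 − 12×18.3 = 206.4): to p=0 gives 64 → no gain ✓; to p=4.3 gives 303 − 12×4.3 = 251.4 → profitable ✗.
Weak-case (own payoff 64): to p=4.3 gives 303 − 35×4.3 = 152.5 → profitable ✗; to p=18.3 gives 426 − 35×18.3 = -214.5 → no gain ✓.
4 of the 6 constraints hold; not an equilibrium.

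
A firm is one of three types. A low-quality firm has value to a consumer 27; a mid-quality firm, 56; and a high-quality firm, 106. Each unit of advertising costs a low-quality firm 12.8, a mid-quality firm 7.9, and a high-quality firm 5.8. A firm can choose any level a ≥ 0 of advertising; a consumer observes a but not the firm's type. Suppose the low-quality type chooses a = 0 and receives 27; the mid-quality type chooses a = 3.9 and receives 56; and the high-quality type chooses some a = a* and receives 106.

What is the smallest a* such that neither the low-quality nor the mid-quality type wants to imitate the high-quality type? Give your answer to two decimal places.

10.23

Mid-quality type (on-path payoff 56 − 7.9×3.9 = 25.19) won't mimic when 25.19 ≥ 106 − 7.9·a*, i.e. a* ≥ 10.23.
Low-quality type (on-path payoff 27) won't mimic when 27 ≥ 106 − 12.8·a*, i.e. a* ≥ 6.17.
Both must hold, so a* = max(6.17, 10.23) = 10.23. The mid-quality type's constraint binds.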